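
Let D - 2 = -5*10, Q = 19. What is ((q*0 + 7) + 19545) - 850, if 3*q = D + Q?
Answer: 18702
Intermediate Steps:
D = -48 (D = 2 - 5*10 = 2 - 50 = -48)
q = -29/3 (q = (-48 + 19)/3 = (1/3)*(-29) = -29/3 ≈ -9.6667)
((q*0 + 7) + 19545) - 850 = ((-29/3*0 + 7) + 19545) - 850 = ((0 + 7) + 19545) - 850 = (7 + 19545) - 850 = 19552 - 850 = 18702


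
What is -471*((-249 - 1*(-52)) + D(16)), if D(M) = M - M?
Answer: 92787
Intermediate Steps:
D(M) = 0
-471*((-249 - 1*(-52)) + D(16)) = -471*((-249 - 1*(-52)) + 0) = -471*((-249 + 52) + 0) = -471*(-197 + 0) = -471*(-197) = 92787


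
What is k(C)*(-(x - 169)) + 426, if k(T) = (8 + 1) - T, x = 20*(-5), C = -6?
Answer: 4461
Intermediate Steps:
x = -100
k(T) = 9 - T
k(C)*(-(x - 169)) + 426 = (9 - 1*(-6))*(-(-100 - 169)) + 426 = (9 + 6)*(-1*(-269)) + 426 = 15*269 + 426 = 4035 + 426 = 4461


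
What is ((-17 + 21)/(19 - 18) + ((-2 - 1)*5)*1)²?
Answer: 121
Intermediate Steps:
((-17 + 21)/(19 - 18) + ((-2 - 1)*5)*1)² = (4/1 - 3*5*1)² = (4*1 - 15*1)² = (4 - 15)² = (-11)² = 121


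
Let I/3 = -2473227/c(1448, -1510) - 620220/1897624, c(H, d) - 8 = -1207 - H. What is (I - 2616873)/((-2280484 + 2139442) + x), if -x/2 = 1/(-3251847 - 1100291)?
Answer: 7143221935637888715195/385412001485384041754 ≈ 18.534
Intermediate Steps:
x = 1/2176069 (x = -2/(-3251847 - 1100291) = -2/(-4352138) = -2*(-1/4352138) = 1/2176069 ≈ 4.5954e-7)
c(H, d) = -1199 - H (c(H, d) = 8 + (-1207 - H) = -1199 - H)
I = 3518709892731/1255752682 (I = 3*(-2473227/(-1199 - 1*1448) - 620220/1897624) = 3*(-2473227/(-1199 - 1448) - 620220*1/1897624) = 3*(-2473227/(-2647) - 155055/474406) = 3*(-2473227*(-1/2647) - 155055/474406) = 3*(2473227/2647 - 155055/474406) = 3*(1172903297577/1255752682) = 3518709892731/1255752682 ≈ 2802.1)
(I - 2616873)/((-2280484 + 2139442) + x) = (3518709892731/1255752682 - 2616873)/((-2280484 + 2139442) + 1/2176069) = -3282626578310655/(1255752682*(-141042 + 1/2176069)) = -3282626578310655/(1255752682*(-306917123897/2176069)) = -3282626578310655/1255752682*(-2176069/306917123897) = 7143221935637888715195/385412001485384041754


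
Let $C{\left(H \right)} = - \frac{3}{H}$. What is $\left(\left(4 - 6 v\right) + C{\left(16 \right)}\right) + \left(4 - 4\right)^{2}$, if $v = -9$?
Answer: $\frac{925}{16} \approx 57.813$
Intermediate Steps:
$\left(\left(4 - 6 v\right) + C{\left(16 \right)}\right) + \left(4 - 4\right)^{2} = \left(\left(4 - -54\right) - \frac{3}{16}\right) + \left(4 - 4\right)^{2} = \left(\left(4 + 54\right) - \frac{3}{16}\right) + 0^{2} = \left(58 - \frac{3}{16}\right) + 0 = \frac{925}{16} + 0 = \frac{925}{16}$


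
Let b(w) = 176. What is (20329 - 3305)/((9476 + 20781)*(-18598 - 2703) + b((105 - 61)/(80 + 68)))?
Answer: -17024/644504181 ≈ -2.6414e-5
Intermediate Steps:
(20329 - 3305)/((9476 + 20781)*(-18598 - 2703) + b((105 - 61)/(80 + 68))) = (20329 - 3305)/((9476 + 20781)*(-18598 - 2703) + 176) = 17024/(30257*(-21301) + 176) = 17024/(-644504357 + 176) = 17024/(-644504181) = 17024*(-1/644504181) = -17024/644504181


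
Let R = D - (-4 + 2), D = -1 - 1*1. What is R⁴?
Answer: 0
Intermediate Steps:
D = -2 (D = -1 - 1 = -2)
R = 0 (R = -2 - (-4 + 2) = -2 - 1*(-2) = -2 + 2 = 0)
R⁴ = 0⁴ = 0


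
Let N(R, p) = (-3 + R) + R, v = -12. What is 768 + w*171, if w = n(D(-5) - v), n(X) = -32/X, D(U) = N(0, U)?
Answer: 160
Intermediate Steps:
N(R, p) = -3 + 2*R
D(U) = -3 (D(U) = -3 + 2*0 = -3 + 0 = -3)
w = -32/9 (w = -32/(-3 - 1*(-12)) = -32/(-3 + 12) = -32/9 ≈ -3.5556)
768 + w*171 = 768 - 32/9*171 = 768 - 608 = 160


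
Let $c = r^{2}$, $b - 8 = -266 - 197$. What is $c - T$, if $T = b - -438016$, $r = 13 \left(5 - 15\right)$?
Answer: $-420661$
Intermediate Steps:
$b = -455$ ($b = 8 - 463 = -455$)
$r = -130$ ($r = 13 \left(-10\right) = -130$)
$T = 437561$ ($T = -455 - -438016 = -455 + 438016 = 437561$)
$c = 16900$ ($c = \left(-130\right)^{2} = 16900$)
$c - T = 16900 - 437561 = -420661$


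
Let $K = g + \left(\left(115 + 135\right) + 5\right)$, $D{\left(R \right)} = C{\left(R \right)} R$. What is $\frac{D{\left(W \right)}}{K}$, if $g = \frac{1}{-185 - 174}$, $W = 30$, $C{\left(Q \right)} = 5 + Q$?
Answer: $\frac{188475}{45772} \approx 4.1177$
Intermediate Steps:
$g = - \frac{1}{359}$ ($g = \frac{1}{-359} = - \frac{1}{359} \approx -0.0027855$)
$D{\left(R \right)} = R \left(5 + R\right)$ ($D{\left(R \right)} = \left(5 + R\right) R = R \left(5 + R\right)$)
$K = \frac{91544}{359}$ ($K = - \frac{1}{359} + \left(\left(115 + 135\right) + 5\right) = - \frac{1}{359} + \left(250 + 5\right) = - \frac{1}{359} + 255 = \frac{91544}{359} \approx 255.0$)
$\frac{D{\left(W \right)}}{K} = \frac{30 \left(5 + 30\right)}{\frac{91544}{359}} = 30 \cdot 35 \cdot \frac{359}{91544} = 1050 \cdot \frac{359}{91544} = \frac{188475}{45772}$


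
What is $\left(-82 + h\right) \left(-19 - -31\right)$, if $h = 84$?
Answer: $24$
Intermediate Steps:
$\left(-82 + h\right) \left(-19 - -31\right) = \left(-82 + 84\right) \left(-19 - -31\right) = 2 \left(-19 + 31\right) = 2 \cdot 12 = 24$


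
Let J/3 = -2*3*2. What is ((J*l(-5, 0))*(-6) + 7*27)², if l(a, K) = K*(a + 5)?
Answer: 35721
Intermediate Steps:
l(a, K) = K*(5 + a)
J = -36 (J = 3*(-2*3*2) = 3*(-6*2) = 3*(-12) = -36)
((J*l(-5, 0))*(-6) + 7*27)² = (-0*(5 - 5)*(-6) + 7*27)² = (-0*0*(-6) + 189)² = (-36*0*(-6) + 189)² = (0*(-6) + 189)² = (0 + 189)² = 189² = 35721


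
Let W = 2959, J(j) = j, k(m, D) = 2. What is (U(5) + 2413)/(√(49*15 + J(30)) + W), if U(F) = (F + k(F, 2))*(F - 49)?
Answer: 6228695/8754916 - 6315*√85/8754916 ≈ 0.70480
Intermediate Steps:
U(F) = (-49 + F)*(2 + F) (U(F) = (F + 2)*(F - 49) = (2 + F)*(-49 + F) = (-49 + F)*(2 + F))
(U(5) + 2413)/(√(49*15 + J(30)) + W) = ((-98 + 5² - 47*5) + 2413)/(√(49*15 + 30) + 2959) = ((-98 + 25 - 235) + 2413)/(√(735 + 30) + 2959) = (-308 + 2413)/(√765 + 2959) = 2105/(3*√85 + 2959) = 2105/(2959 + 3*√85)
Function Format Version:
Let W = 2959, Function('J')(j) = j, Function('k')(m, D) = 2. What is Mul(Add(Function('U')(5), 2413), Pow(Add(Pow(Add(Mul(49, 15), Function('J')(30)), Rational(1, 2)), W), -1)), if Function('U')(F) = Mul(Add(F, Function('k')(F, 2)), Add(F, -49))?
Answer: Add(Rational(6228695, 8754916), Mul(Rational(-6315, 8754916), Pow(85, Rational(1, 2)))) ≈ 0.70480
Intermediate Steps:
Function('U')(F) = Mul(Add(-49, F), Add(2, F)) (Function('U')(F) = Mul(Add(F, 2), Add(F, -49)) = Mul(Add(2, F), Add(-49, F)) = Mul(Add(-49, F), Add(2, F)))
Mul(Add(Function('U')(5), 2413), Pow(Add(Pow(Add(Mul(49, 15), Function('J')(30)), Rational(1, 2)), W), -1)) = Mul(Add(Add(-98, Pow(5, 2), Mul(-47, 5)), 2413), Pow(Add(Pow(Add(Mul(49, 15), 30), Rational(1, 2)), 2959), -1)) = Mul(Add(Add(-98, 25, -235), 2413), Pow(Add(Pow(Add(735, 30), Rational(1, 2)), 2959), -1)) = Mul(Add(-308, 2413), Pow(Add(Pow(765, Rational(1, 2)), 2959), -1)) = Mul(2105, Pow(Add(Mul(3, Pow(85, Rational(1, 2))), 2959), -1)) = Mul(2105, Pow(Add(2959, Mul(3, Pow(85, Rational(1, 2)))), -1))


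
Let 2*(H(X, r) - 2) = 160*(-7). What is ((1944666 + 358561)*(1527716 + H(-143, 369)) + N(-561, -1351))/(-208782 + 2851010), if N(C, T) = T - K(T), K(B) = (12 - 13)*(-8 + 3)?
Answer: 1758695768755/1321114 ≈ 1.3312e+6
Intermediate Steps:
H(X, r) = -558 (H(X, r) = 2 + (160*(-7))/2 = 2 + (½)*(-1120) = 2 - 560 = -558)
K(B) = 5 (K(B) = -1*(-5) = 5)
N(C, T) = -5 + T (N(C, T) = T - 1*5 = T - 5 = -5 + T)
((1944666 + 358561)*(1527716 + H(-143, 369)) + N(-561, -1351))/(-208782 + 2851010) = ((1944666 + 358561)*(1527716 - 558) + (-5 - 1351))/(-208782 + 2851010) = (2303227*1527158 - 1356)/2642228 = (3517391538866 - 1356)*(1/2642228) = 3517391537510*(1/2642228) = 1758695768755/1321114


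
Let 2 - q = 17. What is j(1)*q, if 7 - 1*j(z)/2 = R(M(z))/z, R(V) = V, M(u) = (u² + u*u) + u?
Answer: -120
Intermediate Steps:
q = -15 (q = 2 - 1*17 = 2 - 17 = -15)
M(u) = u + 2*u² (M(u) = (u² + u²) + u = 2*u² + u = u + 2*u²)
j(z) = 12 - 4*z (j(z) = 14 - 2*z*(1 + 2*z)/z = 14 - 2*(1 + 2*z) = 14 + (-2 - 4*z) = 12 - 4*z)
j(1)*q = (12 - 4*1)*(-15) = (12 - 4)*(-15) = 8*(-15) = -120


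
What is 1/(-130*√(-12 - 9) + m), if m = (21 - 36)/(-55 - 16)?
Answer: 71/119270075 + 131066*I*√21/357810225 ≈ 5.9529e-7 + 0.0016786*I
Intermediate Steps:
m = 15/71 (m = -15/(-71) = -15*(-1/71) = 15/71 ≈ 0.21127)
1/(-130*√(-12 - 9) + m) = 1/(-130*√(-12 - 9) + 15/71) = 1/(-130*I*√21 + 15/71) = 1/(15/71 - 130*I*√21)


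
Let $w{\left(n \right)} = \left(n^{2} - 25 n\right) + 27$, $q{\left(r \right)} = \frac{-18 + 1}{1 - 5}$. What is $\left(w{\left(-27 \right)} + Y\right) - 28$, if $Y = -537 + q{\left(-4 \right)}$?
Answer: $\frac{3481}{4} \approx 870.25$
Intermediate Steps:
$q{\left(r \right)} = \frac{17}{4}$ ($q{\left(r \right)} = - \frac{17}{-4} = \left(-17\right) \left(- \frac{1}{4}\right) = \frac{17}{4}$)
$w{\left(n \right)} = 27 + n^{2} - 25 n$
$Y = - \frac{2131}{4}$ ($Y = -537 + \frac{17}{4} = - \frac{2131}{4} \approx -532.75$)
$\left(w{\left(-27 \right)} + Y\right) - 28 = \left(\left(27 + \left(-27\right)^{2} - -675\right) - \frac{2131}{4}\right) - 28 = \left(\left(27 + 729 + 675\right) - \frac{2131}{4}\right) - 28 = \left(1431 - \frac{2131}{4}\right) - 28 = \frac{3593}{4} - 28 = \frac{3481}{4}$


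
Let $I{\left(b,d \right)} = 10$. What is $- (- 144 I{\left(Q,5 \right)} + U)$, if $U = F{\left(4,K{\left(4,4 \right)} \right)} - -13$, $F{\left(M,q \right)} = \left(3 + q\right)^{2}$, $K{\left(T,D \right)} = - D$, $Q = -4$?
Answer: $1426$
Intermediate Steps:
$U = 14$ ($U = \left(3 - 4\right)^{2} - -13 = \left(3 - 4\right)^{2} + 13 = \left(-1\right)^{2} + 13 = 1 + 13 = 14$)
$- (- 144 I{\left(Q,5 \right)} + U) = - (\left(-144\right) 10 + 14) = - (-1440 + 14) = \left(-1\right) \left(-1426\right) = 1426$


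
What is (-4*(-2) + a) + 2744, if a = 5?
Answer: 2757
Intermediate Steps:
(-4*(-2) + a) + 2744 = (-4*(-2) + 5) + 2744 = (8 + 5) + 2744 = 13 + 2744 = 2757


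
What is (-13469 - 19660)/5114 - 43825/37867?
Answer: -1478616893/193651838 ≈ -7.6354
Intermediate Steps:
(-13469 - 19660)/5114 - 43825/37867 = -33129*1/5114 - 43825*1/37867 = -33129/5114 - 43825/37867 = -1478616893/193651838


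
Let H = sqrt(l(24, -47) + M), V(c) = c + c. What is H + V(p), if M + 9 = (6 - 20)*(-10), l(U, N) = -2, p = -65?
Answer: -130 + sqrt(129) ≈ -118.64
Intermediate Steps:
M = 131 (M = -9 + (6 - 20)*(-10) = -9 - 14*(-10) = -9 + 140 = 131)
V(c) = 2*c
H = sqrt(129) (H = sqrt(-2 + 131) = sqrt(129) ≈ 11.358)
H + V(p) = sqrt(129) + 2*(-65) = sqrt(129) - 130 = -130 + sqrt(129)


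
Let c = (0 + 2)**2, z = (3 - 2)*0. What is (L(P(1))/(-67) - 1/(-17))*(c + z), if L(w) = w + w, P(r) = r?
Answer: 132/1139 ≈ 0.11589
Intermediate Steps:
L(w) = 2*w
z = 0 (z = 1*0 = 0)
c = 4 (c = 2**2 = 4)
(L(P(1))/(-67) - 1/(-17))*(c + z) = ((2*1)/(-67) - 1/(-17))*(4 + 0) = (2*(-1/67) - 1*(-1/17))*4 = (-2/67 + 1/17)*4 = (33/1139)*4 = 132/1139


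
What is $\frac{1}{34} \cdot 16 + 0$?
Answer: $\frac{8}{17} \approx 0.47059$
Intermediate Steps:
$\frac{1}{34} \cdot 16 + 0 = \frac{8}{17} + 0 = \frac{8}{17}$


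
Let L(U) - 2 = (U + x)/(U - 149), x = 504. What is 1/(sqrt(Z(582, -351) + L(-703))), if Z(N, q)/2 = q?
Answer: -2*I*sqrt(126990813)/596201 ≈ -0.037803*I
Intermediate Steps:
Z(N, q) = 2*q
L(U) = 2 + (504 + U)/(-149 + U) (L(U) = 2 + (U + 504)/(U - 149) = 2 + (504 + U)/(-149 + U))
1/(sqrt(Z(582, -351) + L(-703))) = 1/(sqrt(2*(-351) + (206 + 3*(-703))/(-149 - 703))) = 1/(sqrt(-702 + (206 - 2109)/(-852))) = 1/(sqrt(-702 - 1/852*(-1903))) = 1/(sqrt(-702 + 1903/852)) = 1/(sqrt(-596201/852)) = 1/(I*sqrt(126990813)/426) = -2*I*sqrt(126990813)/596201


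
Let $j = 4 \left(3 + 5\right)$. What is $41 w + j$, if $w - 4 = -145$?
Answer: $-5749$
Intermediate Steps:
$j = 32$ ($j = 4 \cdot 8 = 32$)
$w = -141$ ($w = 4 - 145 = -141$)
$41 w + j = 41 \left(-141\right) + 32 = -5781 + 32 = -5749$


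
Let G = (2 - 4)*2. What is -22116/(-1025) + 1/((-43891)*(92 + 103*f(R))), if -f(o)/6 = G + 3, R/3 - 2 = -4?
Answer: 137838456347/6388335050 ≈ 21.577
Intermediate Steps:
R = -6 (R = 6 + 3*(-4) = 6 - 12 = -6)
G = -4 (G = -2*2 = -4)
f(o) = 6 (f(o) = -6*(-4 + 3) = -6*(-1) = 6)
-22116/(-1025) + 1/((-43891)*(92 + 103*f(R))) = -22116/(-1025) + 1/((-43891)*(92 + 103*6)) = -22116*(-1/1025) - 1/(43891*(92 + 618)) = 22116/1025 - 1/43891/710 = 22116/1025 - 1/43891*1/710 = 22116/1025 - 1/31162610 = 137838456347/6388335050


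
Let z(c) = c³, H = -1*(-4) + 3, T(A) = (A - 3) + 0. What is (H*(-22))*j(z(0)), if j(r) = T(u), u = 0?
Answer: 462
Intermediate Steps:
T(A) = -3 + A (T(A) = (-3 + A) + 0 = -3 + A)
H = 7 (H = 4 + 3 = 7)
j(r) = -3 (j(r) = -3 + 0 = -3)
(H*(-22))*j(z(0)) = (7*(-22))*(-3) = -154*(-3) = 462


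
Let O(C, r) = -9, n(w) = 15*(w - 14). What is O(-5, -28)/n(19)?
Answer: -3/25 ≈ -0.12000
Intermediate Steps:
n(w) = -210 + 15*w (n(w) = 15*(-14 + w) = -210 + 15*w)
O(-5, -28)/n(19) = -9/(-210 + 15*19) = -9/(-210 + 285) = -9/75 = -9*1/75 = -3/25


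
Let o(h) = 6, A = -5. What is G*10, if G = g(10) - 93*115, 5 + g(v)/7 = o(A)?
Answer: -106880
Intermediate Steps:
g(v) = 7 (g(v) = -35 + 7*6 = -35 + 42 = 7)
G = -10688 (G = 7 - 93*115 = 7 - 10695 = -10688)
G*10 = -10688*10 = -106880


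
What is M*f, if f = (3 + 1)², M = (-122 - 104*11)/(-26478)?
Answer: 3376/4413 ≈ 0.76501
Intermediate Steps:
M = 211/4413 (M = (-122 - 1144)*(-1/26478) = -1266*(-1/26478) = 211/4413 ≈ 0.047813)
f = 16 (f = 4² = 16)
M*f = (211/4413)*16 = 3376/4413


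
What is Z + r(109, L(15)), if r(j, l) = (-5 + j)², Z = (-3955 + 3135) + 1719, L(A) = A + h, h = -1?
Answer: 11715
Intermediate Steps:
L(A) = -1 + A (L(A) = A - 1 = -1 + A)
Z = 899 (Z = -820 + 1719 = 899)
Z + r(109, L(15)) = 899 + (-5 + 109)² = 899 + 104² = 899 + 10816 = 11715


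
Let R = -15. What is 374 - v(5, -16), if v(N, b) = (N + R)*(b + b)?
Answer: 54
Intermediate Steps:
v(N, b) = 2*b*(-15 + N) (v(N, b) = (N - 15)*(b + b) = (-15 + N)*(2*b) = 2*b*(-15 + N))
374 - v(5, -16) = 374 - 2*(-16)*(-15 + 5) = 374 - 2*(-16)*(-10) = 374 - 1*320 = 374 - 320 = 54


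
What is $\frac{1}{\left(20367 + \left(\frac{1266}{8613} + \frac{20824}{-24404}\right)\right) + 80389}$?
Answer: $\frac{17515971}{1764826802272} \approx 9.925 \cdot 10^{-6}$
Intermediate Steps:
$\frac{1}{\left(20367 + \left(\frac{1266}{8613} + \frac{20824}{-24404}\right)\right) + 80389} = \frac{1}{\left(20367 + \left(1266 \cdot \frac{1}{8613} + 20824 \left(- \frac{1}{24404}\right)\right)\right) + 80389} = \frac{1}{\left(20367 + \left(\frac{422}{2871} - \frac{5206}{6101}\right)\right) + 80389} = \frac{1}{\left(20367 - \frac{12371804}{17515971}\right) + 80389} = \frac{1}{\frac{356735409553}{17515971} + 80389} = \frac{1}{\frac{1764826802272}{17515971}} = \frac{17515971}{1764826802272}$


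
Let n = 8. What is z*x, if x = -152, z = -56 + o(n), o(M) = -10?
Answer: 10032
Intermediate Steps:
z = -66 (z = -56 - 10 = -66)
z*x = -66*(-152) = 10032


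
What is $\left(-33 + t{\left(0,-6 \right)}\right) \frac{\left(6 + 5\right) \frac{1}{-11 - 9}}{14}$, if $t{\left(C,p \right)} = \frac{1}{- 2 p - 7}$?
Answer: $\frac{451}{350} \approx 1.2886$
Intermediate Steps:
$t{\left(C,p \right)} = \frac{1}{-7 - 2 p}$
$\left(-33 + t{\left(0,-6 \right)}\right) \frac{\left(6 + 5\right) \frac{1}{-11 - 9}}{14} = \left(-33 - \frac{1}{7 + 2 \left(-6\right)}\right) \frac{\left(6 + 5\right) \frac{1}{-11 - 9}}{14} = \left(-33 - \frac{1}{7 - 12}\right) \frac{11}{-20} \cdot \frac{1}{14} = \left(-33 - \frac{1}{-5}\right) 11 \left(- \frac{1}{20}\right) \frac{1}{14} = \left(-33 - - \frac{1}{5}\right) \left(\left(- \frac{11}{20}\right) \frac{1}{14}\right) = \left(-33 + \frac{1}{5}\right) \left(- \frac{11}{280}\right) = \left(- \frac{164}{5}\right) \left(- \frac{11}{280}\right) = \frac{451}{350}$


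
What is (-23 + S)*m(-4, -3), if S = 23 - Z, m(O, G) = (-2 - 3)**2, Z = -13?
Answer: 325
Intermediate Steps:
m(O, G) = 25 (m(O, G) = (-5)**2 = 25)
S = 36 (S = 23 - 1*(-13) = 23 + 13 = 36)
(-23 + S)*m(-4, -3) = (-23 + 36)*25 = 13*25 = 325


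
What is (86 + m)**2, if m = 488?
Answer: 329476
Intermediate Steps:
(86 + m)**2 = (86 + 488)**2 = 574**2 = 329476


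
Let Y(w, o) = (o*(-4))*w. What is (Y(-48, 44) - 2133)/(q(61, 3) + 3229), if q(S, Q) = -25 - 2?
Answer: 6315/3202 ≈ 1.9722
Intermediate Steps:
q(S, Q) = -27
Y(w, o) = -4*o*w (Y(w, o) = (-4*o)*w = -4*o*w)
(Y(-48, 44) - 2133)/(q(61, 3) + 3229) = (-4*44*(-48) - 2133)/(-27 + 3229) = (8448 - 2133)/3202 = 6315*(1/3202) = 6315/3202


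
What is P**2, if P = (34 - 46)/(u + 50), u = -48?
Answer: 36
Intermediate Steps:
P = -6 (P = (34 - 46)/(-48 + 50) = -12/2 = -12*1/2 = -6)
P**2 = (-6)**2 = 36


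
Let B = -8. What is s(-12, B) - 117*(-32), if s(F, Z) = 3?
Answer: 3747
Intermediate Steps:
s(-12, B) - 117*(-32) = 3 - 117*(-32) = 3 + 3744 = 3747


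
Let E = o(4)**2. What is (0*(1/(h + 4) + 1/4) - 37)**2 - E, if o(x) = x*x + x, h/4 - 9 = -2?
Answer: 969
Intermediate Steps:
h = 28 (h = 36 + 4*(-2) = 36 - 8 = 28)
o(x) = x + x**2 (o(x) = x**2 + x = x + x**2)
E = 400 (E = (4*(1 + 4))**2 = (4*5)**2 = 20**2 = 400)
(0*(1/(h + 4) + 1/4) - 37)**2 - E = (0*(1/(28 + 4) + 1/4) - 37)**2 - 1*400 = (0*(1/32 + 1*(1/4)) - 37)**2 - 400 = (0*(1/32 + 1/4) - 37)**2 - 400 = (0*(9/32) - 37)**2 - 400 = (0 - 37)**2 - 400 = (-37)**2 - 400 = 1369 - 400 = 969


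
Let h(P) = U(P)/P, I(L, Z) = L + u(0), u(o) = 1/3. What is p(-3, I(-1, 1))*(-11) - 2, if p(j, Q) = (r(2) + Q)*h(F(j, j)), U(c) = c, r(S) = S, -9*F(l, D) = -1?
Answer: -50/3 ≈ -16.667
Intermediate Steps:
u(o) = 1/3
F(l, D) = 1/9 (F(l, D) = -1/9*(-1) = 1/9)
I(L, Z) = 1/3 + L (I(L, Z) = L + 1/3 = 1/3 + L)
h(P) = 1 (h(P) = P/P = 1)
p(j, Q) = 2 + Q (p(j, Q) = (2 + Q)*1 = 2 + Q)
p(-3, I(-1, 1))*(-11) - 2 = (2 + (1/3 - 1))*(-11) - 2 = (2 - 2/3)*(-11) - 2 = (4/3)*(-11) - 2 = -44/3 - 2 = -50/3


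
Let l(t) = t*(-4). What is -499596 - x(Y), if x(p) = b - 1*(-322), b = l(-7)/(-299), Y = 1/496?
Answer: -149475454/299 ≈ -4.9992e+5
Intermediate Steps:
Y = 1/496 ≈ 0.0020161
l(t) = -4*t
b = -28/299 (b = -4*(-7)/(-299) = 28*(-1/299) = -28/299 ≈ -0.093645)
x(p) = 96250/299 (x(p) = -28/299 - 1*(-322) = -28/299 + 322 = 96250/299)
-499596 - x(Y) = -499596 - 1*96250/299 = -499596 - 96250/299 = -149475454/299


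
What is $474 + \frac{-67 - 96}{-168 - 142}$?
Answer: $\frac{147103}{310} \approx 474.53$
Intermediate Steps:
$474 + \frac{-67 - 96}{-168 - 142} = 474 - \frac{163}{-310} = 474 - - \frac{163}{310} = 474 + \frac{163}{310} = \frac{147103}{310}$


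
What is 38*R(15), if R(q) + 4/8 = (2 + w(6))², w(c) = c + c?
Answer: 7429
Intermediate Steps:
w(c) = 2*c
R(q) = 391/2 (R(q) = -½ + (2 + 2*6)² = -½ + (2 + 12)² = -½ + 14² = -½ + 196 = 391/2)
38*R(15) = 38*(391/2) = 7429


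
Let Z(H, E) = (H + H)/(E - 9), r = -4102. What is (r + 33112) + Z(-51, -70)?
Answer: 2291892/79 ≈ 29011.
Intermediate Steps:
Z(H, E) = 2*H/(-9 + E) (Z(H, E) = (2*H)/(-9 + E) = 2*H/(-9 + E))
(r + 33112) + Z(-51, -70) = (-4102 + 33112) + 2*(-51)/(-9 - 70) = 29010 + 2*(-51)/(-79) = 29010 + 2*(-51)*(-1/79) = 29010 + 102/79 = 2291892/79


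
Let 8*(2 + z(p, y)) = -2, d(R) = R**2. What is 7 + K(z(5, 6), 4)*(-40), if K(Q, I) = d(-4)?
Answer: -633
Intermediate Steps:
z(p, y) = -9/4 (z(p, y) = -2 + (1/8)*(-2) = -2 - 1/4 = -9/4)
K(Q, I) = 16 (K(Q, I) = (-4)**2 = 16)
7 + K(z(5, 6), 4)*(-40) = 7 + 16*(-40) = 7 - 640 = -633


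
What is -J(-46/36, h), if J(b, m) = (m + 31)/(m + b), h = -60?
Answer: -522/1103 ≈ -0.47325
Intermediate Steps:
J(b, m) = (31 + m)/(b + m)
-J(-46/36, h) = -(31 - 60)/(-46/36 - 60) = -(-29)/(-46*1/36 - 60) = -(-29)/(-23/18 - 60) = -(-29)/(-1103/18) = -(-18)*(-29)/1103 = -1*522/1103 = -522/1103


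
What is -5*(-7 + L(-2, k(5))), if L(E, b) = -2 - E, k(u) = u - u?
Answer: 35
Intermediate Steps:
k(u) = 0
-5*(-7 + L(-2, k(5))) = -5*(-7 + (-2 - 1*(-2))) = -5*(-7 + (-2 + 2)) = -5*(-7 + 0) = -5*(-7) = 35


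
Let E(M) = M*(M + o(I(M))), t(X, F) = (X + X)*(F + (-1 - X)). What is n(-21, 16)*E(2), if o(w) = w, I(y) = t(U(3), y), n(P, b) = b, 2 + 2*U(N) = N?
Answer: 80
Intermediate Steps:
U(N) = -1 + N/2
t(X, F) = 2*X*(-1 + F - X) (t(X, F) = (2*X)*(-1 + F - X) = 2*X*(-1 + F - X))
I(y) = -3/2 + y (I(y) = 2*(-1 + (½)*3)*(-1 + y - (-1 + (½)*3)) = 2*(-1 + 3/2)*(-1 + y - (-1 + 3/2)) = 2*(½)*(-1 + y - 1*½) = 2*(½)*(-1 + y - ½) = 2*(½)*(-3/2 + y) = -3/2 + y)
E(M) = M*(-3/2 + 2*M) (E(M) = M*(M + (-3/2 + M)) = M*(-3/2 + 2*M))
n(-21, 16)*E(2) = 16*((½)*2*(-3 + 4*2)) = 16*((½)*2*(-3 + 8)) = 16*((½)*2*5) = 16*5 = 80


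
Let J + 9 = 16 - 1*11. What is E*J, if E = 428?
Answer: -1712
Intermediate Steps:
J = -4 (J = -9 + (16 - 1*11) = -9 + (16 - 11) = -9 + 5 = -4)
E*J = 428*(-4) = -1712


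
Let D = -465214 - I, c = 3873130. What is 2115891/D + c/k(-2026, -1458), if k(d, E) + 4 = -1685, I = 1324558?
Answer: -6935593366259/3022924908 ≈ -2294.3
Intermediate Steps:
k(d, E) = -1689 (k(d, E) = -4 - 1685 = -1689)
D = -1789772 (D = -465214 - 1*1324558 = -465214 - 1324558 = -1789772)
2115891/D + c/k(-2026, -1458) = 2115891/(-1789772) + 3873130/(-1689) = 2115891*(-1/1789772) + 3873130*(-1/1689) = -2115891/1789772 - 3873130/1689 = -6935593366259/3022924908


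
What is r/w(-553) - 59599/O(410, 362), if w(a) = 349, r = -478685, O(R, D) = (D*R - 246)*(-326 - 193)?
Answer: -36811959547559/26838904794 ≈ -1371.6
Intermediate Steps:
O(R, D) = 127674 - 519*D*R (O(R, D) = (-246 + D*R)*(-519) = 127674 - 519*D*R)
r/w(-553) - 59599/O(410, 362) = -478685/349 - 59599/(127674 - 519*362*410) = -478685*1/349 - 59599/(127674 - 77029980) = -478685/349 - 59599/(-76902306) = -478685/349 - 59599*(-1/76902306) = -478685/349 + 59599/76902306 = -36811959547559/26838904794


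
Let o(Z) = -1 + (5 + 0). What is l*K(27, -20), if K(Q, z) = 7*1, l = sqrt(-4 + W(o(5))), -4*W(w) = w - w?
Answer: 14*I ≈ 14.0*I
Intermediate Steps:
o(Z) = 4 (o(Z) = -1 + 5 = 4)
W(w) = 0 (W(w) = -(w - w)/4 = -1/4*0 = 0)
l = 2*I (l = sqrt(-4 + 0) = sqrt(-4) = 2*I ≈ 2.0*I)
K(Q, z) = 7
l*K(27, -20) = (2*I)*7 = 14*I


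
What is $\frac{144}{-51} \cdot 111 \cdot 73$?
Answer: $- \frac{388944}{17} \approx -22879.0$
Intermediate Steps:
$\frac{144}{-51} \cdot 111 \cdot 73 = 144 \left(- \frac{1}{51}\right) 111 \cdot 73 = \left(- \frac{48}{17}\right) 111 \cdot 73 = \left(- \frac{5328}{17}\right) 73 = - \frac{388944}{17}$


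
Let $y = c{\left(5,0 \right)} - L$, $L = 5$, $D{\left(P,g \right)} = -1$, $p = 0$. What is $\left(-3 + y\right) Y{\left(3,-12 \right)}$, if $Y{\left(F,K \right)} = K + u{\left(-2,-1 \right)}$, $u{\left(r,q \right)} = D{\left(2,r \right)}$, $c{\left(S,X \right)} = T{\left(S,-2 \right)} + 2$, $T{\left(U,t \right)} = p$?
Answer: $78$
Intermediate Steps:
$T{\left(U,t \right)} = 0$
$c{\left(S,X \right)} = 2$ ($c{\left(S,X \right)} = 0 + 2 = 2$)
$u{\left(r,q \right)} = -1$
$Y{\left(F,K \right)} = -1 + K$ ($Y{\left(F,K \right)} = K - 1 = -1 + K$)
$y = -3$ ($y = 2 - 5 = -3$)
$\left(-3 + y\right) Y{\left(3,-12 \right)} = \left(-3 - 3\right) \left(-1 - 12\right) = \left(-6\right) \left(-13\right) = 78$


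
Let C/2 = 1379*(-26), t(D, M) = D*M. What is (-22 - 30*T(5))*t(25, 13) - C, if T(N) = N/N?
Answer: 54808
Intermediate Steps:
T(N) = 1
C = -71708 (C = 2*(1379*(-26)) = 2*(-35854) = -71708)
(-22 - 30*T(5))*t(25, 13) - C = (-22 - 30*1)*(25*13) - 1*(-71708) = (-22 - 30)*325 + 71708 = -52*325 + 71708 = -16900 + 71708 = 54808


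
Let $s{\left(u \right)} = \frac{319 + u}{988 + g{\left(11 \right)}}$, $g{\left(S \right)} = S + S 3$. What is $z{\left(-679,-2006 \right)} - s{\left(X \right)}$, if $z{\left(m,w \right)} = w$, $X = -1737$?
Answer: $- \frac{1034387}{516} \approx -2004.6$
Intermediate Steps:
$g{\left(S \right)} = 4 S$ ($g{\left(S \right)} = S + 3 S = 4 S$)
$s{\left(u \right)} = \frac{319}{1032} + \frac{u}{1032}$ ($s{\left(u \right)} = \frac{319 + u}{988 + 4 \cdot 11} = \frac{319 + u}{988 + 44} = \frac{319 + u}{1032} = \left(319 + u\right) \frac{1}{1032} = \frac{319}{1032} + \frac{u}{1032}$)
$z{\left(-679,-2006 \right)} - s{\left(X \right)} = -2006 - \left(\frac{319}{1032} + \frac{1}{1032} \left(-1737\right)\right) = -2006 - \left(\frac{319}{1032} - \frac{579}{344}\right) = -2006 - - \frac{709}{516} = -2006 + \frac{709}{516} = - \frac{1034387}{516}$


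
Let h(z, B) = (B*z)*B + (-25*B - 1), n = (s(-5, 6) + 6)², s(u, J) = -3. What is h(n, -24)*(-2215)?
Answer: -12809345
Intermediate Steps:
n = 9 (n = (-3 + 6)² = 3² = 9)
h(z, B) = -1 - 25*B + z*B² (h(z, B) = z*B² + (-1 - 25*B) = -1 - 25*B + z*B²)
h(n, -24)*(-2215) = (-1 - 25*(-24) + 9*(-24)²)*(-2215) = (-1 + 600 + 9*576)*(-2215) = (-1 + 600 + 5184)*(-2215) = 5783*(-2215) = -12809345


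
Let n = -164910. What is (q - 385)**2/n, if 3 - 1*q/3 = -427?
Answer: -163805/32982 ≈ -4.9665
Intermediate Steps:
q = 1290 (q = 9 - 3*(-427) = 9 + 1281 = 1290)
(q - 385)**2/n = (1290 - 385)**2/(-164910) = 905**2*(-1/164910) = 819025*(-1/164910) = -163805/32982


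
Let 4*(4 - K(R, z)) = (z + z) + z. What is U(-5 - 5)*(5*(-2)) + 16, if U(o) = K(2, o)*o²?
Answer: -11484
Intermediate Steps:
K(R, z) = 4 - 3*z/4 (K(R, z) = 4 - ((z + z) + z)/4 = 4 - (2*z + z)/4 = 4 - 3*z/4)
U(o) = o²*(4 - 3*o/4) (U(o) = (4 - 3*o/4)*o² = o²*(4 - 3*o/4))
U(-5 - 5)*(5*(-2)) + 16 = ((-5 - 5)²*(16 - 3*(-5 - 5))/4)*(5*(-2)) + 16 = ((¼)*(-10)²*(16 - 3*(-10)))*(-10) + 16 = ((¼)*100*(16 + 30))*(-10) + 16 = ((¼)*100*46)*(-10) + 16 = 1150*(-10) + 16 = -11500 + 16 = -11484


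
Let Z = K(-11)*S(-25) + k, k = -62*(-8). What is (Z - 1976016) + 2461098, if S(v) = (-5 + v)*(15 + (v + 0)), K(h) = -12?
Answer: 481978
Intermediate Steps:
k = 496
S(v) = (-5 + v)*(15 + v)
Z = -3104 (Z = -12*(-75 + (-25)² + 10*(-25)) + 496 = -12*(-75 + 625 - 250) + 496 = -12*300 + 496 = -3600 + 496 = -3104)
(Z - 1976016) + 2461098 = (-3104 - 1976016) + 2461098 = -1979120 + 2461098 = 481978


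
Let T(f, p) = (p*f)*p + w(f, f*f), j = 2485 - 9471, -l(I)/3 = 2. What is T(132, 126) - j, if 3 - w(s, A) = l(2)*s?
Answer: 2103413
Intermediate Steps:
l(I) = -6 (l(I) = -3*2 = -6)
j = -6986
w(s, A) = 3 + 6*s (w(s, A) = 3 - (-6)*s = 3 + 6*s)
T(f, p) = 3 + 6*f + f*p**2 (T(f, p) = (p*f)*p + (3 + 6*f) = (f*p)*p + (3 + 6*f) = f*p**2 + (3 + 6*f) = 3 + 6*f + f*p**2)
T(132, 126) - j = (3 + 6*132 + 132*126**2) - 1*(-6986) = (3 + 792 + 132*15876) + 6986 = (3 + 792 + 2095632) + 6986 = 2096427 + 6986 = 2103413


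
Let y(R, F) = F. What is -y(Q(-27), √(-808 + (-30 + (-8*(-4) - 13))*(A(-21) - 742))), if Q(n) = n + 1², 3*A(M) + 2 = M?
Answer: -√66945/3 ≈ -86.246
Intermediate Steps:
A(M) = -⅔ + M/3
Q(n) = 1 + n (Q(n) = n + 1 = 1 + n)
-y(Q(-27), √(-808 + (-30 + (-8*(-4) - 13))*(A(-21) - 742))) = -√(-808 + (-30 + (-8*(-4) - 13))*((-⅔ + (⅓)*(-21)) - 742)) = -√(-808 + (-30 + (32 - 13))*((-⅔ - 7) - 742)) = -√(-808 + (-30 + 19)*(-23/3 - 742)) = -√(-808 - 11*(-2249/3)) = -√(-808 + 24739/3) = -√(22315/3) = -√66945/3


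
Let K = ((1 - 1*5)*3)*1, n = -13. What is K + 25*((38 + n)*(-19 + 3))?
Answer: -10012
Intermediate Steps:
K = -12 (K = ((1 - 5)*3)*1 = -4*3*1 = -12*1 = -12)
K + 25*((38 + n)*(-19 + 3)) = -12 + 25*((38 - 13)*(-19 + 3)) = -12 + 25*(25*(-16)) = -12 + 25*(-400) = -12 - 10000 = -10012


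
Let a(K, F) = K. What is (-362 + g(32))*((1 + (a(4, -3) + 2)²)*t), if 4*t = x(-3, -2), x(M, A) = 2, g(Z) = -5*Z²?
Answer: -101417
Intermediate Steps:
t = ½ (t = (¼)*2 = ½ ≈ 0.50000)
(-362 + g(32))*((1 + (a(4, -3) + 2)²)*t) = (-362 - 5*32²)*((1 + (4 + 2)²)*(½)) = (-362 - 5*1024)*((1 + 6²)*(½)) = (-362 - 5120)*((1 + 36)*(½)) = -202834/2 = -5482*37/2 = -101417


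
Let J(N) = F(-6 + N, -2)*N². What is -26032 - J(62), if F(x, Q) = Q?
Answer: -18344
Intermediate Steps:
J(N) = -2*N²
-26032 - J(62) = -26032 - (-2)*62² = -26032 - (-2)*3844 = -26032 - 1*(-7688) = -26032 + 7688 = -18344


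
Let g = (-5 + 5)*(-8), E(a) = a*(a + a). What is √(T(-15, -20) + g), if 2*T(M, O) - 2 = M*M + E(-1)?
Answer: √458/2 ≈ 10.700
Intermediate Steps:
E(a) = 2*a² (E(a) = a*(2*a) = 2*a²)
T(M, O) = 2 + M²/2 (T(M, O) = 1 + (M*M + 2*(-1)²)/2 = 1 + (M² + 2*1)/2 = 1 + (M² + 2)/2 = 1 + (2 + M²)/2 = 1 + (1 + M²/2) = 2 + M²/2)
g = 0 (g = 0*(-8) = 0)
√(T(-15, -20) + g) = √((2 + (½)*(-15)²) + 0) = √((2 + (½)*225) + 0) = √((2 + 225/2) + 0) = √(229/2 + 0) = √(229/2) = √458/2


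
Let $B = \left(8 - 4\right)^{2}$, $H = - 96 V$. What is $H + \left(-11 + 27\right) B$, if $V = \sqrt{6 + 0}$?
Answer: $256 - 96 \sqrt{6} \approx 20.849$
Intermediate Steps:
$V = \sqrt{6} \approx 2.4495$
$H = - 96 \sqrt{6} \approx -235.15$
$B = 16$ ($B = 4^{2} = 16$)
$H + \left(-11 + 27\right) B = - 96 \sqrt{6} + \left(-11 + 27\right) 16 = - 96 \sqrt{6} + 16 \cdot 16 = - 96 \sqrt{6} + 256 = 256 - 96 \sqrt{6}$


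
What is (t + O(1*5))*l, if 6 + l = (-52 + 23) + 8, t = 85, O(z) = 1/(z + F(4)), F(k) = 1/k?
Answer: -16101/7 ≈ -2300.1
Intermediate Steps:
F(k) = 1/k
O(z) = 1/(¼ + z) (O(z) = 1/(z + 1/4) = 1/(z + ¼) = 1/(¼ + z))
l = -27 (l = -6 + ((-52 + 23) + 8) = -6 + (-29 + 8) = -6 - 21 = -27)
(t + O(1*5))*l = (85 + 4/(1 + 4*(1*5)))*(-27) = (85 + 4/(1 + 4*5))*(-27) = (85 + 4/(1 + 20))*(-27) = (85 + 4/21)*(-27) = (1789/21)*(-27) = -16101/7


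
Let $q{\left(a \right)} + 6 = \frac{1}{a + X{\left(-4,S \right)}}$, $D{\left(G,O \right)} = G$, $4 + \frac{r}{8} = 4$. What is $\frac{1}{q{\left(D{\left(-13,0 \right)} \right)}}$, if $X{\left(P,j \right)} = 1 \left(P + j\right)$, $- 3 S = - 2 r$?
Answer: $- \frac{17}{103} \approx -0.16505$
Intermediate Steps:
$r = 0$ ($r = -32 + 8 \cdot 4 = -32 + 32 = 0$)
$S = 0$ ($S = - \frac{\left(-2\right) 0}{3} = \left(- \frac{1}{3}\right) 0 = 0$)
$X{\left(P,j \right)} = P + j$
$q{\left(a \right)} = -6 + \frac{1}{-4 + a}$ ($q{\left(a \right)} = -6 + \frac{1}{a + \left(-4 + 0\right)} = -6 + \frac{1}{a - 4} = -6 + \frac{1}{-4 + a}$)
$\frac{1}{q{\left(D{\left(-13,0 \right)} \right)}} = \frac{1}{\frac{1}{-4 - 13} \left(25 - -78\right)} = \frac{1}{\frac{1}{-17} \left(25 + 78\right)} = \frac{1}{\left(- \frac{1}{17}\right) 103} = \frac{1}{- \frac{103}{17}} = - \frac{17}{103}$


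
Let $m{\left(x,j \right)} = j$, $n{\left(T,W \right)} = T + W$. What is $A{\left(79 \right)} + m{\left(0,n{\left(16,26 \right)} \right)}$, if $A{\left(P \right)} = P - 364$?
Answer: $-243$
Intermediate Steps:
$A{\left(P \right)} = -364 + P$
$A{\left(79 \right)} + m{\left(0,n{\left(16,26 \right)} \right)} = \left(-364 + 79\right) + \left(16 + 26\right) = -285 + 42 = -243$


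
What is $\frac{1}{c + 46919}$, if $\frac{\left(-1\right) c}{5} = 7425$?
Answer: $\frac{1}{9794} \approx 0.0001021$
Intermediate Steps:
$c = -37125$ ($c = \left(-5\right) 7425 = -37125$)
$\frac{1}{c + 46919} = \frac{1}{-37125 + 46919} = \frac{1}{9794}$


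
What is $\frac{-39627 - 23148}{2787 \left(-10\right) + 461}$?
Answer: $\frac{62775}{27409} \approx 2.2903$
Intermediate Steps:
$\frac{-39627 - 23148}{2787 \left(-10\right) + 461} = - \frac{62775}{-27870 + 461} = - \frac{62775}{-27409} = \left(-62775\right) \left(- \frac{1}{27409}\right) = \frac{62775}{27409}$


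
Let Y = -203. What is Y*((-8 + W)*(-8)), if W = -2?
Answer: -16240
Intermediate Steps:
Y*((-8 + W)*(-8)) = -203*(-8 - 2)*(-8) = -(-2030)*(-8) = -203*80 = -16240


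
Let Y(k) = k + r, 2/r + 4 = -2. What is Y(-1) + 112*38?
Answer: 12764/3 ≈ 4254.7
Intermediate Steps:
r = -⅓ (r = 2/(-4 - 2) = 2/(-6) = 2*(-⅙) = -⅓ ≈ -0.33333)
Y(k) = -⅓ + k (Y(k) = k - ⅓ = -⅓ + k)
Y(-1) + 112*38 = (-⅓ - 1) + 112*38 = -4/3 + 4256 = 12764/3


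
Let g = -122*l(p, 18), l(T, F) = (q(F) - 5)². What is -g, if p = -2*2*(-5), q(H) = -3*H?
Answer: 424682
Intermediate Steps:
p = 20 (p = -4*(-5) = 20)
l(T, F) = (-5 - 3*F)² (l(T, F) = (-3*F - 5)² = (-5 - 3*F)²)
g = -424682 (g = -122*(5 + 3*18)² = -122*(5 + 54)² = -122*59² = -122*3481 = -424682)
-g = -1*(-424682) = 424682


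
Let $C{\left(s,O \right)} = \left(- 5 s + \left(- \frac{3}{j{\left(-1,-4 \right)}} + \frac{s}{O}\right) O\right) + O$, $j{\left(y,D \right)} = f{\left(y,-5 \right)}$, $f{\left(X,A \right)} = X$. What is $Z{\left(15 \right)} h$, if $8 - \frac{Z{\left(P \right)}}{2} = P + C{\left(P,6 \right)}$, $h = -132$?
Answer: $-7656$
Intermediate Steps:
$j{\left(y,D \right)} = y$
$C{\left(s,O \right)} = O - 5 s + O \left(3 + \frac{s}{O}\right)$ ($C{\left(s,O \right)} = \left(- 5 s + \left(- \frac{3}{-1} + \frac{s}{O}\right) O\right) + O = \left(- 5 s + \left(\left(-3\right) \left(-1\right) + \frac{s}{O}\right) O\right) + O = \left(- 5 s + \left(3 + \frac{s}{O}\right) O\right) + O = \left(- 5 s + O \left(3 + \frac{s}{O}\right)\right) + O = O - 5 s + O \left(3 + \frac{s}{O}\right)$)
$Z{\left(P \right)} = -32 + 6 P$ ($Z{\left(P \right)} = 16 - 2 \left(P - \left(-24 + 4 P\right)\right) = 16 - 2 \left(24 - 3 P\right) = 16 + \left(-48 + 6 P\right) = -32 + 6 P$)
$Z{\left(15 \right)} h = \left(-32 + 6 \cdot 15\right) \left(-132\right) = \left(-32 + 90\right) \left(-132\right) = 58 \left(-132\right) = -7656$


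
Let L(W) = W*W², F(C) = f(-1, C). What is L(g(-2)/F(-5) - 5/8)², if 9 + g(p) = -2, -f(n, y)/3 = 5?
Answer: 4826809/2985984000000 ≈ 1.6165e-6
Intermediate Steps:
f(n, y) = -15 (f(n, y) = -3*5 = -15)
g(p) = -11 (g(p) = -9 - 2 = -11)
F(C) = -15
L(W) = W³
L(g(-2)/F(-5) - 5/8)² = ((-11/(-15) - 5/8)³)² = ((-11*(-1/15) - 5*⅛)³)² = ((11/15 - 5/8)³)² = ((13/120)³)² = (2197/1728000)² = 4826809/2985984000000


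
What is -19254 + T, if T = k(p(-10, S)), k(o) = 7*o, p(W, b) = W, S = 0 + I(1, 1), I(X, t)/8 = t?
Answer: -19324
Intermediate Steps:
I(X, t) = 8*t
S = 8 (S = 0 + 8*1 = 0 + 8 = 8)
T = -70 (T = 7*(-10) = -70)
-19254 + T = -19254 - 70 = -19324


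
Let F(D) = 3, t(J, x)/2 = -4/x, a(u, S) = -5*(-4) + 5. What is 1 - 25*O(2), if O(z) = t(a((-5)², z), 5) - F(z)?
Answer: 116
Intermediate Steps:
a(u, S) = 25 (a(u, S) = 20 + 5 = 25)
t(J, x) = -8/x (t(J, x) = 2*(-4/x) = -8/x)
O(z) = -23/5 (O(z) = -8/5 - 1*3 = -8*⅕ - 3 = -8/5 - 3 = -23/5)
1 - 25*O(2) = 1 - 25*(-23/5) = 1 + 115 = 116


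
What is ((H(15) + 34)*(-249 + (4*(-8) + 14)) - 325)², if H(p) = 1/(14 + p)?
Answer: 74503886116/841 ≈ 8.8590e+7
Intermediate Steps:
((H(15) + 34)*(-249 + (4*(-8) + 14)) - 325)² = ((1/(14 + 15) + 34)*(-249 + (4*(-8) + 14)) - 325)² = ((1/29 + 34)*(-249 + (-32 + 14)) - 325)² = ((1/29 + 34)*(-249 - 18) - 325)² = ((987/29)*(-267) - 325)² = (-263529/29 - 325)² = (-272954/29)² = 74503886116/841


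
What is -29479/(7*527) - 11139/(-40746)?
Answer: -386686521/50103998 ≈ -7.7177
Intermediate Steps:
-29479/(7*527) - 11139/(-40746) = -29479/3689 - 11139*(-1/40746) = -29479*1/3689 + 3713/13582 = -29479/3689 + 3713/13582 = -386686521/50103998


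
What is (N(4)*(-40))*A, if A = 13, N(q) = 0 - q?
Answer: 2080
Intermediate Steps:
N(q) = -q
(N(4)*(-40))*A = (-1*4*(-40))*13 = -4*(-40)*13 = 160*13 = 2080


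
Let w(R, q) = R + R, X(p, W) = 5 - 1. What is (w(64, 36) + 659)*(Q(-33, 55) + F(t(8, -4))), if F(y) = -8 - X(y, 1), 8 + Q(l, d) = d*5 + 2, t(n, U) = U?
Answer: 202259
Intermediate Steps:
Q(l, d) = -6 + 5*d (Q(l, d) = -8 + (d*5 + 2) = -8 + (5*d + 2) = -8 + (2 + 5*d) = -6 + 5*d)
X(p, W) = 4
w(R, q) = 2*R
F(y) = -12 (F(y) = -8 - 1*4 = -8 - 4 = -12)
(w(64, 36) + 659)*(Q(-33, 55) + F(t(8, -4))) = (2*64 + 659)*((-6 + 5*55) - 12) = (128 + 659)*((-6 + 275) - 12) = 787*(269 - 12) = 787*257 = 202259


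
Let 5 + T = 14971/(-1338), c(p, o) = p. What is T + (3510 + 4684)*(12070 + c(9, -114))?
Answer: 132428964527/1338 ≈ 9.8975e+7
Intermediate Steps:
T = -21661/1338 (T = -5 + 14971/(-1338) = -5 + 14971*(-1/1338) = -5 - 14971/1338 = -21661/1338 ≈ -16.189)
T + (3510 + 4684)*(12070 + c(9, -114)) = -21661/1338 + (3510 + 4684)*(12070 + 9) = -21661/1338 + 8194*12079 = -21661/1338 + 98975326 = 132428964527/1338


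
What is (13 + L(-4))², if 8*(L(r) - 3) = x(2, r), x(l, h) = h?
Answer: 961/4 ≈ 240.25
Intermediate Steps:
L(r) = 3 + r/8
(13 + L(-4))² = (13 + (3 + (⅛)*(-4)))² = (13 + (3 - ½))² = (13 + 5/2)² = (31/2)² = 961/4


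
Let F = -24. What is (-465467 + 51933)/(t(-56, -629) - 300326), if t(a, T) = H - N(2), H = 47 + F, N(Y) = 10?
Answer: 413534/300313 ≈ 1.3770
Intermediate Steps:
H = 23 (H = 47 - 24 = 23)
t(a, T) = 13 (t(a, T) = 23 - 1*10 = 23 - 10 = 13)
(-465467 + 51933)/(t(-56, -629) - 300326) = (-465467 + 51933)/(13 - 300326) = -413534/(-300313) = -413534*(-1/300313) = 413534/300313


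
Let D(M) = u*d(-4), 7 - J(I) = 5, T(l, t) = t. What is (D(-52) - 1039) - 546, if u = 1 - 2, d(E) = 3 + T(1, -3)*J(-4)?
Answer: -1582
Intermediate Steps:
J(I) = 2 (J(I) = 7 - 1*5 = 7 - 5 = 2)
d(E) = -3 (d(E) = 3 - 3*2 = 3 - 6 = -3)
u = -1
D(M) = 3 (D(M) = -1*(-3) = 3)
(D(-52) - 1039) - 546 = (3 - 1039) - 546 = -1036 - 546 = -1582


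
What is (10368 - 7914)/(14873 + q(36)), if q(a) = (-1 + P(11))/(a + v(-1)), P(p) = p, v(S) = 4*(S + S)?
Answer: 11452/69409 ≈ 0.16499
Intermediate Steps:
v(S) = 8*S (v(S) = 4*(2*S) = 8*S)
q(a) = 10/(-8 + a) (q(a) = (-1 + 11)/(a + 8*(-1)) = 10/(a - 8) = 10/(-8 + a))
(10368 - 7914)/(14873 + q(36)) = (10368 - 7914)/(14873 + 10/(-8 + 36)) = 2454/(14873 + 10/28) = 2454/(14873 + 10*(1/28)) = 2454/(14873 + 5/14) = 2454/(208227/14) = 2454*(14/208227) = 11452/69409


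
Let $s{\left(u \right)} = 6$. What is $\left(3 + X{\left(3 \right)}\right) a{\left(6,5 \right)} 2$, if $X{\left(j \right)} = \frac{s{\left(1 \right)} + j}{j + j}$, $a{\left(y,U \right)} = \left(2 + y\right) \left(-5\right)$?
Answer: $-360$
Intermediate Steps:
$a{\left(y,U \right)} = -10 - 5 y$
$X{\left(j \right)} = \frac{6 + j}{2 j}$ ($X{\left(j \right)} = \frac{6 + j}{j + j} = \frac{6 + j}{2 j}$)
$\left(3 + X{\left(3 \right)}\right) a{\left(6,5 \right)} 2 = \left(3 + \frac{6 + 3}{2 \cdot 3}\right) \left(-10 - 30\right) 2 = \left(3 + \frac{1}{2} \cdot \frac{1}{3} \cdot 9\right) \left(-10 - 30\right) 2 = \left(3 + \frac{3}{2}\right) \left(\left(-40\right) 2\right) = \frac{9}{2} \left(-80\right) = -360$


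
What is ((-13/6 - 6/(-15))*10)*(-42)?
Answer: 742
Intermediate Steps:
((-13/6 - 6/(-15))*10)*(-42) = ((-13*1/6 - 6*(-1/15))*10)*(-42) = ((-13/6 + 2/5)*10)*(-42) = -53/30*10*(-42) = -53/3*(-42) = 742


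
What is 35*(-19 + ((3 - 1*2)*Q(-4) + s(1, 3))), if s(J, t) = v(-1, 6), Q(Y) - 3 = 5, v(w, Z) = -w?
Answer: -350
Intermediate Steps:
Q(Y) = 8 (Q(Y) = 3 + 5 = 8)
s(J, t) = 1 (s(J, t) = -1*(-1) = 1)
35*(-19 + ((3 - 1*2)*Q(-4) + s(1, 3))) = 35*(-19 + ((3 - 1*2)*8 + 1)) = 35*(-19 + ((3 - 2)*8 + 1)) = 35*(-19 + (1*8 + 1)) = 35*(-19 + (8 + 1)) = 35*(-19 + 9) = 35*(-10) = -350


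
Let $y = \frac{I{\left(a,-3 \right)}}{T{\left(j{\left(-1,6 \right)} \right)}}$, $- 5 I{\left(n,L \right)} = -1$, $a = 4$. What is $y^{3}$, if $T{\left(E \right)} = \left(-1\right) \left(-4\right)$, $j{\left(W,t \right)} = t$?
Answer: $\frac{1}{8000} \approx 0.000125$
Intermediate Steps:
$I{\left(n,L \right)} = \frac{1}{5}$ ($I{\left(n,L \right)} = \left(- \frac{1}{5}\right) \left(-1\right) = \frac{1}{5}$)
$T{\left(E \right)} = 4$
$y = \frac{1}{20}$ ($y = \frac{1}{5 \cdot 4} = \frac{1}{5} \cdot \frac{1}{4} = \frac{1}{20} \approx 0.05$)
$y^{3} = \left(\frac{1}{20}\right)^{3} = \frac{1}{8000}$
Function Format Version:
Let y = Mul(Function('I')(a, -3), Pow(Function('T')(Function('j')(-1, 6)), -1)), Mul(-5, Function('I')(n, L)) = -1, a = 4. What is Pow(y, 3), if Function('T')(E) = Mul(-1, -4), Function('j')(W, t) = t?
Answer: Rational(1, 8000) ≈ 0.00012500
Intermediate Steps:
Function('I')(n, L) = Rational(1, 5) (Function('I')(n, L) = Mul(Rational(-1, 5), -1) = Rational(1, 5))
Function('T')(E) = 4
y = Rational(1, 20) (y = Mul(Rational(1, 5), Pow(4, -1)) = Mul(Rational(1, 5), Rational(1, 4)) = Rational(1, 20) ≈ 0.050000)
Pow(y, 3) = Pow(Rational(1, 20), 3) = Rational(1, 8000)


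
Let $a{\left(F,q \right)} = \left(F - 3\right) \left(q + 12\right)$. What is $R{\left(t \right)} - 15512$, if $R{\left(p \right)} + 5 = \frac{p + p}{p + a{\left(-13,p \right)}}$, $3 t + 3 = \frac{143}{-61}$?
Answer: $- \frac{234663265}{15123} \approx -15517.0$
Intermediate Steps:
$a{\left(F,q \right)} = \left(-3 + F\right) \left(12 + q\right)$
$t = - \frac{326}{183}$ ($t = -1 + \frac{143 \frac{1}{-61}}{3} = -1 + \frac{143 \left(- \frac{1}{61}\right)}{3} = -1 + \frac{1}{3} \left(- \frac{143}{61}\right) = -1 - \frac{143}{183} = - \frac{326}{183} \approx -1.7814$)
$R{\left(p \right)} = -5 + \frac{2 p}{-192 - 15 p}$ ($R{\left(p \right)} = -5 + \frac{p + p}{p - \left(192 + 16 p\right)} = -5 + \frac{2 p}{p - \left(192 + 16 p\right)} = -5 + \frac{2 p}{-192 - 15 p}$)
$R{\left(t \right)} - 15512 = \frac{-960 - - \frac{25102}{183}}{3 \left(64 + 5 \left(- \frac{326}{183}\right)\right)} - 15512 = \frac{-960 + \frac{25102}{183}}{3 \left(64 - \frac{1630}{183}\right)} - 15512 = \frac{1}{3} \frac{1}{\frac{10082}{183}} \left(- \frac{150578}{183}\right) - 15512 = \frac{1}{3} \cdot \frac{183}{10082} \left(- \frac{150578}{183}\right) - 15512 = - \frac{75289}{15123} - 15512 = - \frac{234663265}{15123}$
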